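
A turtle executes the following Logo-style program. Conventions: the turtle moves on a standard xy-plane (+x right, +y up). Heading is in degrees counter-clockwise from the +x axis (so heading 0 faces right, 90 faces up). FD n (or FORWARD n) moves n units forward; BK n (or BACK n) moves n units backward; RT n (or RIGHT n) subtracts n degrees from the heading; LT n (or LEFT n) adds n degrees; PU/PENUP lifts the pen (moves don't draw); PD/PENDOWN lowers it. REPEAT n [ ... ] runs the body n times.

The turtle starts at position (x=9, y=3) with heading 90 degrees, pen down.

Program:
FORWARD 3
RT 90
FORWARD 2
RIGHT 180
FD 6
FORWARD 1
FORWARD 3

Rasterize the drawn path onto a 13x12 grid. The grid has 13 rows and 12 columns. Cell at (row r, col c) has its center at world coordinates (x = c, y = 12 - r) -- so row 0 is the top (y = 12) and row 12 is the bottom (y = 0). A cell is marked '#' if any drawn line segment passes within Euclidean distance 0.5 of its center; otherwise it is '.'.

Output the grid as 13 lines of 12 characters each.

Answer: ............
............
............
............
............
............
.###########
.........#..
.........#..
.........#..
............
............
............

Derivation:
Segment 0: (9,3) -> (9,6)
Segment 1: (9,6) -> (11,6)
Segment 2: (11,6) -> (5,6)
Segment 3: (5,6) -> (4,6)
Segment 4: (4,6) -> (1,6)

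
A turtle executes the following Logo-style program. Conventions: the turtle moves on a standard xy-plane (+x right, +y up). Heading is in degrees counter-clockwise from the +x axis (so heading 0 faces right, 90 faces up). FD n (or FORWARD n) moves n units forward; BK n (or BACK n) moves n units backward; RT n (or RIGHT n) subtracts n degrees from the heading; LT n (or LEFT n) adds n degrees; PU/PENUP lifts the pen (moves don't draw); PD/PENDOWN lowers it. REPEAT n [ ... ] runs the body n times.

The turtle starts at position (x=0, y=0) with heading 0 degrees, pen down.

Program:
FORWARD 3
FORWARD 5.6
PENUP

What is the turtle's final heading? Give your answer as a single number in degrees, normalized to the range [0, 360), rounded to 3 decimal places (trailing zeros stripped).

Executing turtle program step by step:
Start: pos=(0,0), heading=0, pen down
FD 3: (0,0) -> (3,0) [heading=0, draw]
FD 5.6: (3,0) -> (8.6,0) [heading=0, draw]
PU: pen up
Final: pos=(8.6,0), heading=0, 2 segment(s) drawn

Answer: 0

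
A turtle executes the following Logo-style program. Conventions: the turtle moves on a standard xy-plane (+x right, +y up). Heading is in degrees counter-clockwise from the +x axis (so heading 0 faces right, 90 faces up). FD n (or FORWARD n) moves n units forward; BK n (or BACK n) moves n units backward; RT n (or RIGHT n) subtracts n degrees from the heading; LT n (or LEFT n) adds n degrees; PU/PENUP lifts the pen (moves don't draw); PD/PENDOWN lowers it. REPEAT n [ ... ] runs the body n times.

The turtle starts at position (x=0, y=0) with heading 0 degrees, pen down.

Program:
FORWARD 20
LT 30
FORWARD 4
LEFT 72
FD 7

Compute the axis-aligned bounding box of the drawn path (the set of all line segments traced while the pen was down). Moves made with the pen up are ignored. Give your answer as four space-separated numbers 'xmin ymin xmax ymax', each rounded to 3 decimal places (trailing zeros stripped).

Answer: 0 0 23.464 8.847

Derivation:
Executing turtle program step by step:
Start: pos=(0,0), heading=0, pen down
FD 20: (0,0) -> (20,0) [heading=0, draw]
LT 30: heading 0 -> 30
FD 4: (20,0) -> (23.464,2) [heading=30, draw]
LT 72: heading 30 -> 102
FD 7: (23.464,2) -> (22.009,8.847) [heading=102, draw]
Final: pos=(22.009,8.847), heading=102, 3 segment(s) drawn

Segment endpoints: x in {0, 20, 22.009, 23.464}, y in {0, 2, 8.847}
xmin=0, ymin=0, xmax=23.464, ymax=8.847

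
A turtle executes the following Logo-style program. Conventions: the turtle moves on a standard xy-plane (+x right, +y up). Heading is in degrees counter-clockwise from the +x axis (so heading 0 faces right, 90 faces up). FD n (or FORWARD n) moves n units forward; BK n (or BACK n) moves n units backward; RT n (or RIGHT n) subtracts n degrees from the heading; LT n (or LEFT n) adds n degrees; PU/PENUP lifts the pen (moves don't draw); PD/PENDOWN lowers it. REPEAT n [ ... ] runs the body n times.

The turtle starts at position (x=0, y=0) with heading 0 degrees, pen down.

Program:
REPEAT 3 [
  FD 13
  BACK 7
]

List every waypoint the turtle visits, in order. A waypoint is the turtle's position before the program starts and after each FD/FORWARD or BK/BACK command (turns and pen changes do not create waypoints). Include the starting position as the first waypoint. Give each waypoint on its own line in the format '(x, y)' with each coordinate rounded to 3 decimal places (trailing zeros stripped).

Answer: (0, 0)
(13, 0)
(6, 0)
(19, 0)
(12, 0)
(25, 0)
(18, 0)

Derivation:
Executing turtle program step by step:
Start: pos=(0,0), heading=0, pen down
REPEAT 3 [
  -- iteration 1/3 --
  FD 13: (0,0) -> (13,0) [heading=0, draw]
  BK 7: (13,0) -> (6,0) [heading=0, draw]
  -- iteration 2/3 --
  FD 13: (6,0) -> (19,0) [heading=0, draw]
  BK 7: (19,0) -> (12,0) [heading=0, draw]
  -- iteration 3/3 --
  FD 13: (12,0) -> (25,0) [heading=0, draw]
  BK 7: (25,0) -> (18,0) [heading=0, draw]
]
Final: pos=(18,0), heading=0, 6 segment(s) drawn
Waypoints (7 total):
(0, 0)
(13, 0)
(6, 0)
(19, 0)
(12, 0)
(25, 0)
(18, 0)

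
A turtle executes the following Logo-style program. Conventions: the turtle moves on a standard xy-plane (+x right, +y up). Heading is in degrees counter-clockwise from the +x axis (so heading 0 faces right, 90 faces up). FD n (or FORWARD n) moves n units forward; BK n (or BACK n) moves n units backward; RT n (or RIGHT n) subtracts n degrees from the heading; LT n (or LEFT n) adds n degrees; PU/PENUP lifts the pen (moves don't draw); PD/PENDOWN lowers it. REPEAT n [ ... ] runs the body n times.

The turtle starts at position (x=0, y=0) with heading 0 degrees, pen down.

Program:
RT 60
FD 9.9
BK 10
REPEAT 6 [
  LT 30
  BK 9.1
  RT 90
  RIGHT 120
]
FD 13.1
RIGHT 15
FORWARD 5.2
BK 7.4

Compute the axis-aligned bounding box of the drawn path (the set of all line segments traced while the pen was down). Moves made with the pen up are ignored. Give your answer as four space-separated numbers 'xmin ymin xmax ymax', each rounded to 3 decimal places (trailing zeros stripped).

Executing turtle program step by step:
Start: pos=(0,0), heading=0, pen down
RT 60: heading 0 -> 300
FD 9.9: (0,0) -> (4.95,-8.574) [heading=300, draw]
BK 10: (4.95,-8.574) -> (-0.05,0.087) [heading=300, draw]
REPEAT 6 [
  -- iteration 1/6 --
  LT 30: heading 300 -> 330
  BK 9.1: (-0.05,0.087) -> (-7.931,4.637) [heading=330, draw]
  RT 90: heading 330 -> 240
  RT 120: heading 240 -> 120
  -- iteration 2/6 --
  LT 30: heading 120 -> 150
  BK 9.1: (-7.931,4.637) -> (-0.05,0.087) [heading=150, draw]
  RT 90: heading 150 -> 60
  RT 120: heading 60 -> 300
  -- iteration 3/6 --
  LT 30: heading 300 -> 330
  BK 9.1: (-0.05,0.087) -> (-7.931,4.637) [heading=330, draw]
  RT 90: heading 330 -> 240
  RT 120: heading 240 -> 120
  -- iteration 4/6 --
  LT 30: heading 120 -> 150
  BK 9.1: (-7.931,4.637) -> (-0.05,0.087) [heading=150, draw]
  RT 90: heading 150 -> 60
  RT 120: heading 60 -> 300
  -- iteration 5/6 --
  LT 30: heading 300 -> 330
  BK 9.1: (-0.05,0.087) -> (-7.931,4.637) [heading=330, draw]
  RT 90: heading 330 -> 240
  RT 120: heading 240 -> 120
  -- iteration 6/6 --
  LT 30: heading 120 -> 150
  BK 9.1: (-7.931,4.637) -> (-0.05,0.087) [heading=150, draw]
  RT 90: heading 150 -> 60
  RT 120: heading 60 -> 300
]
FD 13.1: (-0.05,0.087) -> (6.5,-11.258) [heading=300, draw]
RT 15: heading 300 -> 285
FD 5.2: (6.5,-11.258) -> (7.846,-16.281) [heading=285, draw]
BK 7.4: (7.846,-16.281) -> (5.931,-9.133) [heading=285, draw]
Final: pos=(5.931,-9.133), heading=285, 11 segment(s) drawn

Segment endpoints: x in {-7.931, -0.05, -0.05, -0.05, -0.05, 0, 4.95, 5.931, 6.5, 7.846}, y in {-16.281, -11.258, -9.133, -8.574, 0, 0.087, 0.087, 0.087, 0.087, 4.637, 4.637, 4.637}
xmin=-7.931, ymin=-16.281, xmax=7.846, ymax=4.637

Answer: -7.931 -16.281 7.846 4.637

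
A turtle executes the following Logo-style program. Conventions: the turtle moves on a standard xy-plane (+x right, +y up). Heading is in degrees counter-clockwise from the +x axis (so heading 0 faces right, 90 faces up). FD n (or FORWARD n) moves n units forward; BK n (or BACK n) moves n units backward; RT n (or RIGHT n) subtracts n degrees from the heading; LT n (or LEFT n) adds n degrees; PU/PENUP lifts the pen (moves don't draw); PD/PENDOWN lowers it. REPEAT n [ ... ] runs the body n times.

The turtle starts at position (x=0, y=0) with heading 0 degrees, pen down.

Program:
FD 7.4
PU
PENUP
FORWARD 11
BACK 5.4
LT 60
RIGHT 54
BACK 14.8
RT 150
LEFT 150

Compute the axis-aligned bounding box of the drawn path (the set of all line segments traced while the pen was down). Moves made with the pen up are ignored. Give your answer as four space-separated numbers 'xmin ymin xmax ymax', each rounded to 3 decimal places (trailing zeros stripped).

Executing turtle program step by step:
Start: pos=(0,0), heading=0, pen down
FD 7.4: (0,0) -> (7.4,0) [heading=0, draw]
PU: pen up
PU: pen up
FD 11: (7.4,0) -> (18.4,0) [heading=0, move]
BK 5.4: (18.4,0) -> (13,0) [heading=0, move]
LT 60: heading 0 -> 60
RT 54: heading 60 -> 6
BK 14.8: (13,0) -> (-1.719,-1.547) [heading=6, move]
RT 150: heading 6 -> 216
LT 150: heading 216 -> 6
Final: pos=(-1.719,-1.547), heading=6, 1 segment(s) drawn

Segment endpoints: x in {0, 7.4}, y in {0}
xmin=0, ymin=0, xmax=7.4, ymax=0

Answer: 0 0 7.4 0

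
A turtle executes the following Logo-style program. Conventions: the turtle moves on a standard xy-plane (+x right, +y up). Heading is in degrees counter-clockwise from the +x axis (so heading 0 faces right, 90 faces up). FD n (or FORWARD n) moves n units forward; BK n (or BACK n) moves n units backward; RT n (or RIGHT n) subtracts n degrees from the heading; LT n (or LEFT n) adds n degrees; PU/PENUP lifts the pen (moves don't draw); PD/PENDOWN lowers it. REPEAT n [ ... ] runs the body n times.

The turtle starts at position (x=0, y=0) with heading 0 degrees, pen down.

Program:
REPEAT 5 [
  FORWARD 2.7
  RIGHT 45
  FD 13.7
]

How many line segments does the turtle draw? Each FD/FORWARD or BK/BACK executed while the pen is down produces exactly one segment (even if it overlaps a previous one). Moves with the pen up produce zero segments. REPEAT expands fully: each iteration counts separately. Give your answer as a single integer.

Answer: 10

Derivation:
Executing turtle program step by step:
Start: pos=(0,0), heading=0, pen down
REPEAT 5 [
  -- iteration 1/5 --
  FD 2.7: (0,0) -> (2.7,0) [heading=0, draw]
  RT 45: heading 0 -> 315
  FD 13.7: (2.7,0) -> (12.387,-9.687) [heading=315, draw]
  -- iteration 2/5 --
  FD 2.7: (12.387,-9.687) -> (14.297,-11.597) [heading=315, draw]
  RT 45: heading 315 -> 270
  FD 13.7: (14.297,-11.597) -> (14.297,-25.297) [heading=270, draw]
  -- iteration 3/5 --
  FD 2.7: (14.297,-25.297) -> (14.297,-27.997) [heading=270, draw]
  RT 45: heading 270 -> 225
  FD 13.7: (14.297,-27.997) -> (4.609,-37.684) [heading=225, draw]
  -- iteration 4/5 --
  FD 2.7: (4.609,-37.684) -> (2.7,-39.593) [heading=225, draw]
  RT 45: heading 225 -> 180
  FD 13.7: (2.7,-39.593) -> (-11,-39.593) [heading=180, draw]
  -- iteration 5/5 --
  FD 2.7: (-11,-39.593) -> (-13.7,-39.593) [heading=180, draw]
  RT 45: heading 180 -> 135
  FD 13.7: (-13.7,-39.593) -> (-23.387,-29.906) [heading=135, draw]
]
Final: pos=(-23.387,-29.906), heading=135, 10 segment(s) drawn
Segments drawn: 10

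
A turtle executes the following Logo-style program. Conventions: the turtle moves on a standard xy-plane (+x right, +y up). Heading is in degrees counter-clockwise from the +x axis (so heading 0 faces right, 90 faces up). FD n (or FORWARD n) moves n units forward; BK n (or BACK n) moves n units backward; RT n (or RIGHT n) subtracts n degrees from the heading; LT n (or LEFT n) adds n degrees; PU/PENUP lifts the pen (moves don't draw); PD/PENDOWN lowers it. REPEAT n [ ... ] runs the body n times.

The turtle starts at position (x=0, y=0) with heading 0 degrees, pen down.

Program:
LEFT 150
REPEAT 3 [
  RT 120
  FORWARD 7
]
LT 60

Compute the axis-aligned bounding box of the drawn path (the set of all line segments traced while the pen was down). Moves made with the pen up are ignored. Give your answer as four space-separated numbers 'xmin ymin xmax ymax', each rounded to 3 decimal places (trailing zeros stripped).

Executing turtle program step by step:
Start: pos=(0,0), heading=0, pen down
LT 150: heading 0 -> 150
REPEAT 3 [
  -- iteration 1/3 --
  RT 120: heading 150 -> 30
  FD 7: (0,0) -> (6.062,3.5) [heading=30, draw]
  -- iteration 2/3 --
  RT 120: heading 30 -> 270
  FD 7: (6.062,3.5) -> (6.062,-3.5) [heading=270, draw]
  -- iteration 3/3 --
  RT 120: heading 270 -> 150
  FD 7: (6.062,-3.5) -> (0,0) [heading=150, draw]
]
LT 60: heading 150 -> 210
Final: pos=(0,0), heading=210, 3 segment(s) drawn

Segment endpoints: x in {0, 0, 6.062}, y in {-3.5, 0, 0, 3.5}
xmin=0, ymin=-3.5, xmax=6.062, ymax=3.5

Answer: 0 -3.5 6.062 3.5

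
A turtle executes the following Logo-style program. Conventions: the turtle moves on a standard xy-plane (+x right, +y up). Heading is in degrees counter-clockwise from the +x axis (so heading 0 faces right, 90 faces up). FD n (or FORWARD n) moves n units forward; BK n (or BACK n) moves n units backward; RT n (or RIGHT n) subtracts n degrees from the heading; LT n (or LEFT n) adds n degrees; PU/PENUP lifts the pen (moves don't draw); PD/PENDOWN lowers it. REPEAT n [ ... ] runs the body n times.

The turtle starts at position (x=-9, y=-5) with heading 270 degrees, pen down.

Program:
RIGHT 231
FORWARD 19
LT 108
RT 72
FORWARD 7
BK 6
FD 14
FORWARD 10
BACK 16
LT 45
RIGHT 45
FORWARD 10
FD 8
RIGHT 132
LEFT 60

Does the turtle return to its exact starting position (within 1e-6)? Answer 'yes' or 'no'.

Executing turtle program step by step:
Start: pos=(-9,-5), heading=270, pen down
RT 231: heading 270 -> 39
FD 19: (-9,-5) -> (5.766,6.957) [heading=39, draw]
LT 108: heading 39 -> 147
RT 72: heading 147 -> 75
FD 7: (5.766,6.957) -> (7.578,13.719) [heading=75, draw]
BK 6: (7.578,13.719) -> (6.025,7.923) [heading=75, draw]
FD 14: (6.025,7.923) -> (9.648,21.446) [heading=75, draw]
FD 10: (9.648,21.446) -> (12.236,31.105) [heading=75, draw]
BK 16: (12.236,31.105) -> (8.095,15.65) [heading=75, draw]
LT 45: heading 75 -> 120
RT 45: heading 120 -> 75
FD 10: (8.095,15.65) -> (10.683,25.31) [heading=75, draw]
FD 8: (10.683,25.31) -> (12.754,33.037) [heading=75, draw]
RT 132: heading 75 -> 303
LT 60: heading 303 -> 3
Final: pos=(12.754,33.037), heading=3, 8 segment(s) drawn

Start position: (-9, -5)
Final position: (12.754, 33.037)
Distance = 43.818; >= 1e-6 -> NOT closed

Answer: no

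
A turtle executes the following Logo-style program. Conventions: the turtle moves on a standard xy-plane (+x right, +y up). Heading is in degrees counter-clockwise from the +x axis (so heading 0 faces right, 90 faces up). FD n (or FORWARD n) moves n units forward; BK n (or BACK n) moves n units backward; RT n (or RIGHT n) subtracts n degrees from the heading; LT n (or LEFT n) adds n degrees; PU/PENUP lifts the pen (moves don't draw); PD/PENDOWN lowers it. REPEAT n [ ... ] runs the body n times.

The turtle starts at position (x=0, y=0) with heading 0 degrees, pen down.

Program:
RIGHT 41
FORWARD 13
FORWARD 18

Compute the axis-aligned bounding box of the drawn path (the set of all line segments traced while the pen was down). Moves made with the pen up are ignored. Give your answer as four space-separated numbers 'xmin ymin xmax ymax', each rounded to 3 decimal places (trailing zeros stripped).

Answer: 0 -20.338 23.396 0

Derivation:
Executing turtle program step by step:
Start: pos=(0,0), heading=0, pen down
RT 41: heading 0 -> 319
FD 13: (0,0) -> (9.811,-8.529) [heading=319, draw]
FD 18: (9.811,-8.529) -> (23.396,-20.338) [heading=319, draw]
Final: pos=(23.396,-20.338), heading=319, 2 segment(s) drawn

Segment endpoints: x in {0, 9.811, 23.396}, y in {-20.338, -8.529, 0}
xmin=0, ymin=-20.338, xmax=23.396, ymax=0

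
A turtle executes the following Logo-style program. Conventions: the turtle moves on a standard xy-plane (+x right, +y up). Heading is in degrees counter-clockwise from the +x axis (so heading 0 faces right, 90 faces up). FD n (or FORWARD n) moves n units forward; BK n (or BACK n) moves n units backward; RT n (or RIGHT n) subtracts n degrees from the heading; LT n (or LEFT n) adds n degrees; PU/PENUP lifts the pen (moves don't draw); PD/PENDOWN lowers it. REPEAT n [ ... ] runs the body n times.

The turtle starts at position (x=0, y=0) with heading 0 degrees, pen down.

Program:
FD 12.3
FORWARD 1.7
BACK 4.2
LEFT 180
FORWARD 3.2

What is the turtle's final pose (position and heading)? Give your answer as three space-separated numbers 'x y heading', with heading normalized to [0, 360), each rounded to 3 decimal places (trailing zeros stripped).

Executing turtle program step by step:
Start: pos=(0,0), heading=0, pen down
FD 12.3: (0,0) -> (12.3,0) [heading=0, draw]
FD 1.7: (12.3,0) -> (14,0) [heading=0, draw]
BK 4.2: (14,0) -> (9.8,0) [heading=0, draw]
LT 180: heading 0 -> 180
FD 3.2: (9.8,0) -> (6.6,0) [heading=180, draw]
Final: pos=(6.6,0), heading=180, 4 segment(s) drawn

Answer: 6.6 0 180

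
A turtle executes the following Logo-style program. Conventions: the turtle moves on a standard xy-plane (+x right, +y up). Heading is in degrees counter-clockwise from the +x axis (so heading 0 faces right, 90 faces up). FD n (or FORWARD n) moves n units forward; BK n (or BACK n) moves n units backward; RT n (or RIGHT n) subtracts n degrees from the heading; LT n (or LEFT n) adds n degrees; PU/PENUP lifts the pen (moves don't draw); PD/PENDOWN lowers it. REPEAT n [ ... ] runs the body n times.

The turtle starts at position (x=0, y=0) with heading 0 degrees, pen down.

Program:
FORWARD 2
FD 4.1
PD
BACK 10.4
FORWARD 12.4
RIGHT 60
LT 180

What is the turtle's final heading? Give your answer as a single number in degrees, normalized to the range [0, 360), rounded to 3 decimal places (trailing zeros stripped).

Executing turtle program step by step:
Start: pos=(0,0), heading=0, pen down
FD 2: (0,0) -> (2,0) [heading=0, draw]
FD 4.1: (2,0) -> (6.1,0) [heading=0, draw]
PD: pen down
BK 10.4: (6.1,0) -> (-4.3,0) [heading=0, draw]
FD 12.4: (-4.3,0) -> (8.1,0) [heading=0, draw]
RT 60: heading 0 -> 300
LT 180: heading 300 -> 120
Final: pos=(8.1,0), heading=120, 4 segment(s) drawn

Answer: 120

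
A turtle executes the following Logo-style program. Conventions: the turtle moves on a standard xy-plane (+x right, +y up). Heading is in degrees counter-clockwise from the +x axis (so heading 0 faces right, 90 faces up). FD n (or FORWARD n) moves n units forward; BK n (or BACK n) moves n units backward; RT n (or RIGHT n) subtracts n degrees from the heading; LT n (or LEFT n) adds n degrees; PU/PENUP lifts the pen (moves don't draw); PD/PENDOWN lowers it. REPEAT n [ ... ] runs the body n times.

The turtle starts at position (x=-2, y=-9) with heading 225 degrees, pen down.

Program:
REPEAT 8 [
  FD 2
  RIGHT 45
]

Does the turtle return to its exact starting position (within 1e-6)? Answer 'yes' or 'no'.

Executing turtle program step by step:
Start: pos=(-2,-9), heading=225, pen down
REPEAT 8 [
  -- iteration 1/8 --
  FD 2: (-2,-9) -> (-3.414,-10.414) [heading=225, draw]
  RT 45: heading 225 -> 180
  -- iteration 2/8 --
  FD 2: (-3.414,-10.414) -> (-5.414,-10.414) [heading=180, draw]
  RT 45: heading 180 -> 135
  -- iteration 3/8 --
  FD 2: (-5.414,-10.414) -> (-6.828,-9) [heading=135, draw]
  RT 45: heading 135 -> 90
  -- iteration 4/8 --
  FD 2: (-6.828,-9) -> (-6.828,-7) [heading=90, draw]
  RT 45: heading 90 -> 45
  -- iteration 5/8 --
  FD 2: (-6.828,-7) -> (-5.414,-5.586) [heading=45, draw]
  RT 45: heading 45 -> 0
  -- iteration 6/8 --
  FD 2: (-5.414,-5.586) -> (-3.414,-5.586) [heading=0, draw]
  RT 45: heading 0 -> 315
  -- iteration 7/8 --
  FD 2: (-3.414,-5.586) -> (-2,-7) [heading=315, draw]
  RT 45: heading 315 -> 270
  -- iteration 8/8 --
  FD 2: (-2,-7) -> (-2,-9) [heading=270, draw]
  RT 45: heading 270 -> 225
]
Final: pos=(-2,-9), heading=225, 8 segment(s) drawn

Start position: (-2, -9)
Final position: (-2, -9)
Distance = 0; < 1e-6 -> CLOSED

Answer: yes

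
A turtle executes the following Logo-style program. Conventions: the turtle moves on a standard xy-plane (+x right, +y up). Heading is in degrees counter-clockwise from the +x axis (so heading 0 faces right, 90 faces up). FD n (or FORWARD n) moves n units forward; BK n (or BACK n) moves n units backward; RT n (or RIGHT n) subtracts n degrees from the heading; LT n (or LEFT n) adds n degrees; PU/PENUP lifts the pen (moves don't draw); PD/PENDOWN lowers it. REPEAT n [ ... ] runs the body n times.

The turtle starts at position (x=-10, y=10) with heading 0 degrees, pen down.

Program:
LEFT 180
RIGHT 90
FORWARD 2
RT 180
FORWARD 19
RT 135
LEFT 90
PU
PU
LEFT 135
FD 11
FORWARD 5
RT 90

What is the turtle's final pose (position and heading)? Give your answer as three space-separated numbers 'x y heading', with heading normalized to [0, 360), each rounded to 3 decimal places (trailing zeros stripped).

Answer: 6 -7 270

Derivation:
Executing turtle program step by step:
Start: pos=(-10,10), heading=0, pen down
LT 180: heading 0 -> 180
RT 90: heading 180 -> 90
FD 2: (-10,10) -> (-10,12) [heading=90, draw]
RT 180: heading 90 -> 270
FD 19: (-10,12) -> (-10,-7) [heading=270, draw]
RT 135: heading 270 -> 135
LT 90: heading 135 -> 225
PU: pen up
PU: pen up
LT 135: heading 225 -> 0
FD 11: (-10,-7) -> (1,-7) [heading=0, move]
FD 5: (1,-7) -> (6,-7) [heading=0, move]
RT 90: heading 0 -> 270
Final: pos=(6,-7), heading=270, 2 segment(s) drawn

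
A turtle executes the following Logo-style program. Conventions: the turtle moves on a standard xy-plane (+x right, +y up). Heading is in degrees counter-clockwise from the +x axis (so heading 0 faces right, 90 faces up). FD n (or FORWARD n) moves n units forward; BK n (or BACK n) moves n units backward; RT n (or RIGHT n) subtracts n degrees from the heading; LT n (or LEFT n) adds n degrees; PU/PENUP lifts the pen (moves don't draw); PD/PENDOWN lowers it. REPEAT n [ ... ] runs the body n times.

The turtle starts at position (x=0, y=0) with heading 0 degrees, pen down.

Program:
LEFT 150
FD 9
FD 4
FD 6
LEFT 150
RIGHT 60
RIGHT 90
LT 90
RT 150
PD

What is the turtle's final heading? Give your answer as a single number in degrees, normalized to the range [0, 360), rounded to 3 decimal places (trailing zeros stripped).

Answer: 90

Derivation:
Executing turtle program step by step:
Start: pos=(0,0), heading=0, pen down
LT 150: heading 0 -> 150
FD 9: (0,0) -> (-7.794,4.5) [heading=150, draw]
FD 4: (-7.794,4.5) -> (-11.258,6.5) [heading=150, draw]
FD 6: (-11.258,6.5) -> (-16.454,9.5) [heading=150, draw]
LT 150: heading 150 -> 300
RT 60: heading 300 -> 240
RT 90: heading 240 -> 150
LT 90: heading 150 -> 240
RT 150: heading 240 -> 90
PD: pen down
Final: pos=(-16.454,9.5), heading=90, 3 segment(s) drawn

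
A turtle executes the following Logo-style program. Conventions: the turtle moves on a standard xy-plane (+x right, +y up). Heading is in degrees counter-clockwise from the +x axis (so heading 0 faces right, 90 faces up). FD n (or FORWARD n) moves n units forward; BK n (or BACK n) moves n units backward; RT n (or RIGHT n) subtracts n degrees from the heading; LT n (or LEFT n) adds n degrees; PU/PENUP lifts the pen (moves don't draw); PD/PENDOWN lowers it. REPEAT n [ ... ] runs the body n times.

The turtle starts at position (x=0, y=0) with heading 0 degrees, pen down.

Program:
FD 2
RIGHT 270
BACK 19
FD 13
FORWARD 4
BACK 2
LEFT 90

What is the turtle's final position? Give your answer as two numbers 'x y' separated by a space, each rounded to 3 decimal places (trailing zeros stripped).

Executing turtle program step by step:
Start: pos=(0,0), heading=0, pen down
FD 2: (0,0) -> (2,0) [heading=0, draw]
RT 270: heading 0 -> 90
BK 19: (2,0) -> (2,-19) [heading=90, draw]
FD 13: (2,-19) -> (2,-6) [heading=90, draw]
FD 4: (2,-6) -> (2,-2) [heading=90, draw]
BK 2: (2,-2) -> (2,-4) [heading=90, draw]
LT 90: heading 90 -> 180
Final: pos=(2,-4), heading=180, 5 segment(s) drawn

Answer: 2 -4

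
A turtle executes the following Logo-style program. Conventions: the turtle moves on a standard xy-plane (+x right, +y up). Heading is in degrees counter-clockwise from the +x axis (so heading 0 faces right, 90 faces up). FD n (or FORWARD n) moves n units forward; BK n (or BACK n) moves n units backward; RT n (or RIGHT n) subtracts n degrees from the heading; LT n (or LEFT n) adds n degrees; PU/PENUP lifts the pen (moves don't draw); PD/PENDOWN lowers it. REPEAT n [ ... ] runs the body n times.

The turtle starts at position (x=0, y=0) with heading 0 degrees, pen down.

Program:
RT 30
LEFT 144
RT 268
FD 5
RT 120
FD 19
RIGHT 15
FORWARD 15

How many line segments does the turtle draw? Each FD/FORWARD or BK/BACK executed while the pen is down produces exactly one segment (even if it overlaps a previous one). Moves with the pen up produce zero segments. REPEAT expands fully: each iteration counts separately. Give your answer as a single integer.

Executing turtle program step by step:
Start: pos=(0,0), heading=0, pen down
RT 30: heading 0 -> 330
LT 144: heading 330 -> 114
RT 268: heading 114 -> 206
FD 5: (0,0) -> (-4.494,-2.192) [heading=206, draw]
RT 120: heading 206 -> 86
FD 19: (-4.494,-2.192) -> (-3.169,16.762) [heading=86, draw]
RT 15: heading 86 -> 71
FD 15: (-3.169,16.762) -> (1.715,30.945) [heading=71, draw]
Final: pos=(1.715,30.945), heading=71, 3 segment(s) drawn
Segments drawn: 3

Answer: 3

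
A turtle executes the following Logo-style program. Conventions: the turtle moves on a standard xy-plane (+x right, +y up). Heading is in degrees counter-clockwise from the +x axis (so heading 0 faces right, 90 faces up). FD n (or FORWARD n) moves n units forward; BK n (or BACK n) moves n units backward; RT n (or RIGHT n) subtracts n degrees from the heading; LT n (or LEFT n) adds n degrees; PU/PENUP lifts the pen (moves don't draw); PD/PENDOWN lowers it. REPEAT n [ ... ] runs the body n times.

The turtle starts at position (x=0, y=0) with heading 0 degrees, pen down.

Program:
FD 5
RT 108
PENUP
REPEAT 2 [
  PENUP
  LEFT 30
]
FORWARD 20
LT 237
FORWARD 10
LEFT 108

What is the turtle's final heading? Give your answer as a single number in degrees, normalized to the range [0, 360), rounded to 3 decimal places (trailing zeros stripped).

Answer: 297

Derivation:
Executing turtle program step by step:
Start: pos=(0,0), heading=0, pen down
FD 5: (0,0) -> (5,0) [heading=0, draw]
RT 108: heading 0 -> 252
PU: pen up
REPEAT 2 [
  -- iteration 1/2 --
  PU: pen up
  LT 30: heading 252 -> 282
  -- iteration 2/2 --
  PU: pen up
  LT 30: heading 282 -> 312
]
FD 20: (5,0) -> (18.383,-14.863) [heading=312, move]
LT 237: heading 312 -> 189
FD 10: (18.383,-14.863) -> (8.506,-16.427) [heading=189, move]
LT 108: heading 189 -> 297
Final: pos=(8.506,-16.427), heading=297, 1 segment(s) drawn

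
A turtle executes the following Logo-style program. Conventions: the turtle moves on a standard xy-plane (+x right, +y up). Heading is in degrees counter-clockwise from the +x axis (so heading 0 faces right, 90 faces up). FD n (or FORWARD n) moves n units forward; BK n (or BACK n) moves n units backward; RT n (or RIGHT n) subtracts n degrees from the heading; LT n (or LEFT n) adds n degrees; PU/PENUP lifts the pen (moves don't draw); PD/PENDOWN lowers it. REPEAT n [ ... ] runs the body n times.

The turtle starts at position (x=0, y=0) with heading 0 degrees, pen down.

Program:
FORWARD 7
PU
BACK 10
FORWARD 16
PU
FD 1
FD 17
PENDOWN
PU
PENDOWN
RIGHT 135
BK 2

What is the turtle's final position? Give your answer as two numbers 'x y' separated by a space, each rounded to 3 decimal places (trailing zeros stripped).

Answer: 32.414 1.414

Derivation:
Executing turtle program step by step:
Start: pos=(0,0), heading=0, pen down
FD 7: (0,0) -> (7,0) [heading=0, draw]
PU: pen up
BK 10: (7,0) -> (-3,0) [heading=0, move]
FD 16: (-3,0) -> (13,0) [heading=0, move]
PU: pen up
FD 1: (13,0) -> (14,0) [heading=0, move]
FD 17: (14,0) -> (31,0) [heading=0, move]
PD: pen down
PU: pen up
PD: pen down
RT 135: heading 0 -> 225
BK 2: (31,0) -> (32.414,1.414) [heading=225, draw]
Final: pos=(32.414,1.414), heading=225, 2 segment(s) drawn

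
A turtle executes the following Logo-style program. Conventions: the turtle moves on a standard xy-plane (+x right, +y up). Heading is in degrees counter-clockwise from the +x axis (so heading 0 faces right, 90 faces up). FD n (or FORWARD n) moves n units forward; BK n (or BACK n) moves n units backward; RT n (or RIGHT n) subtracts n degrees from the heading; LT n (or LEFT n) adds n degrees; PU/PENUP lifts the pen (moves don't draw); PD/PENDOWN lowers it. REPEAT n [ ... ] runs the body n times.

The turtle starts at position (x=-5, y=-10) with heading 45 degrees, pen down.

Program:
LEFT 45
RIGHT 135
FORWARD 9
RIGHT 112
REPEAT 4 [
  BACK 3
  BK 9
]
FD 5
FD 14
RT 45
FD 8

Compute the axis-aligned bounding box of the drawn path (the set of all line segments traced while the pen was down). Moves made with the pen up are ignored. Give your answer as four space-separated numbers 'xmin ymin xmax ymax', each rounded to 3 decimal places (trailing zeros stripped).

Executing turtle program step by step:
Start: pos=(-5,-10), heading=45, pen down
LT 45: heading 45 -> 90
RT 135: heading 90 -> 315
FD 9: (-5,-10) -> (1.364,-16.364) [heading=315, draw]
RT 112: heading 315 -> 203
REPEAT 4 [
  -- iteration 1/4 --
  BK 3: (1.364,-16.364) -> (4.125,-15.192) [heading=203, draw]
  BK 9: (4.125,-15.192) -> (12.41,-11.675) [heading=203, draw]
  -- iteration 2/4 --
  BK 3: (12.41,-11.675) -> (15.172,-10.503) [heading=203, draw]
  BK 9: (15.172,-10.503) -> (23.456,-6.986) [heading=203, draw]
  -- iteration 3/4 --
  BK 3: (23.456,-6.986) -> (26.218,-5.814) [heading=203, draw]
  BK 9: (26.218,-5.814) -> (34.502,-2.298) [heading=203, draw]
  -- iteration 4/4 --
  BK 3: (34.502,-2.298) -> (37.264,-1.125) [heading=203, draw]
  BK 9: (37.264,-1.125) -> (45.548,2.391) [heading=203, draw]
]
FD 5: (45.548,2.391) -> (40.946,0.437) [heading=203, draw]
FD 14: (40.946,0.437) -> (28.059,-5.033) [heading=203, draw]
RT 45: heading 203 -> 158
FD 8: (28.059,-5.033) -> (20.641,-2.036) [heading=158, draw]
Final: pos=(20.641,-2.036), heading=158, 12 segment(s) drawn

Segment endpoints: x in {-5, 1.364, 4.125, 12.41, 15.172, 20.641, 23.456, 26.218, 28.059, 34.502, 37.264, 40.946, 45.548}, y in {-16.364, -15.192, -11.675, -10.503, -10, -6.986, -5.814, -5.033, -2.298, -2.036, -1.125, 0.437, 2.391}
xmin=-5, ymin=-16.364, xmax=45.548, ymax=2.391

Answer: -5 -16.364 45.548 2.391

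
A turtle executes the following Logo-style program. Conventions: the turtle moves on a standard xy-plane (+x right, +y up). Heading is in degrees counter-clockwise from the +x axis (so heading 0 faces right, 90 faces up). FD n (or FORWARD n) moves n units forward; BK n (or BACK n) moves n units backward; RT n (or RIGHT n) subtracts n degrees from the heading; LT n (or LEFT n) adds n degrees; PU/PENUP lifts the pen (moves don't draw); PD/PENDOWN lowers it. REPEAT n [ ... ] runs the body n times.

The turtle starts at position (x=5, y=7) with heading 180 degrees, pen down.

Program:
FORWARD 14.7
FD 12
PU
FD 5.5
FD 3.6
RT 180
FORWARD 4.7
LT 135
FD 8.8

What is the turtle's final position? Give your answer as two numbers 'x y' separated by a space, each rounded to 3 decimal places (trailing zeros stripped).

Executing turtle program step by step:
Start: pos=(5,7), heading=180, pen down
FD 14.7: (5,7) -> (-9.7,7) [heading=180, draw]
FD 12: (-9.7,7) -> (-21.7,7) [heading=180, draw]
PU: pen up
FD 5.5: (-21.7,7) -> (-27.2,7) [heading=180, move]
FD 3.6: (-27.2,7) -> (-30.8,7) [heading=180, move]
RT 180: heading 180 -> 0
FD 4.7: (-30.8,7) -> (-26.1,7) [heading=0, move]
LT 135: heading 0 -> 135
FD 8.8: (-26.1,7) -> (-32.323,13.223) [heading=135, move]
Final: pos=(-32.323,13.223), heading=135, 2 segment(s) drawn

Answer: -32.323 13.223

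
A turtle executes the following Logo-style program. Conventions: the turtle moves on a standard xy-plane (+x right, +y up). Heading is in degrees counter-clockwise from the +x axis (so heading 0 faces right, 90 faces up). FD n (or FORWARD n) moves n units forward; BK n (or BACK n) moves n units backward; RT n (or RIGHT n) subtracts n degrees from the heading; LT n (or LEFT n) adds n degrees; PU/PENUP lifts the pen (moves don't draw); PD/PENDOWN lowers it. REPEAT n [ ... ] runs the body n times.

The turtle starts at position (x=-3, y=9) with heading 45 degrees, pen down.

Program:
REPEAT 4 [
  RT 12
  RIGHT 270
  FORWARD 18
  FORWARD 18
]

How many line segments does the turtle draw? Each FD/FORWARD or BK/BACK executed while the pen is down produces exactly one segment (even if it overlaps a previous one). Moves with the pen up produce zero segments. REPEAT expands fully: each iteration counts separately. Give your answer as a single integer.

Executing turtle program step by step:
Start: pos=(-3,9), heading=45, pen down
REPEAT 4 [
  -- iteration 1/4 --
  RT 12: heading 45 -> 33
  RT 270: heading 33 -> 123
  FD 18: (-3,9) -> (-12.804,24.096) [heading=123, draw]
  FD 18: (-12.804,24.096) -> (-22.607,39.192) [heading=123, draw]
  -- iteration 2/4 --
  RT 12: heading 123 -> 111
  RT 270: heading 111 -> 201
  FD 18: (-22.607,39.192) -> (-39.411,32.742) [heading=201, draw]
  FD 18: (-39.411,32.742) -> (-56.216,26.291) [heading=201, draw]
  -- iteration 3/4 --
  RT 12: heading 201 -> 189
  RT 270: heading 189 -> 279
  FD 18: (-56.216,26.291) -> (-53.4,8.513) [heading=279, draw]
  FD 18: (-53.4,8.513) -> (-50.584,-9.266) [heading=279, draw]
  -- iteration 4/4 --
  RT 12: heading 279 -> 267
  RT 270: heading 267 -> 357
  FD 18: (-50.584,-9.266) -> (-32.609,-10.208) [heading=357, draw]
  FD 18: (-32.609,-10.208) -> (-14.634,-11.15) [heading=357, draw]
]
Final: pos=(-14.634,-11.15), heading=357, 8 segment(s) drawn
Segments drawn: 8

Answer: 8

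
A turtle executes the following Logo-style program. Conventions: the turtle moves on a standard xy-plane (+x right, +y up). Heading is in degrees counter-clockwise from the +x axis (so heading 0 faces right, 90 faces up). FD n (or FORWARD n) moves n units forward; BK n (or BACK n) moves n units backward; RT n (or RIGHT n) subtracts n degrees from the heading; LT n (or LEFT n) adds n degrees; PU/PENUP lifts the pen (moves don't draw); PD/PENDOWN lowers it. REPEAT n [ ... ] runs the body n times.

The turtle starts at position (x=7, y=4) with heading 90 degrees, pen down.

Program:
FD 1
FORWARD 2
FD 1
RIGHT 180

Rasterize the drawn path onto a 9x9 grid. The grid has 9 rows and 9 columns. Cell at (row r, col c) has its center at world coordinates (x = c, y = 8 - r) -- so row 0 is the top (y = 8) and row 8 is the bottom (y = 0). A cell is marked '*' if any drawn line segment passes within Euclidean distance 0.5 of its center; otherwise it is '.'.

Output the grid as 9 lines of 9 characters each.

Segment 0: (7,4) -> (7,5)
Segment 1: (7,5) -> (7,7)
Segment 2: (7,7) -> (7,8)

Answer: .......*.
.......*.
.......*.
.......*.
.......*.
.........
.........
.........
.........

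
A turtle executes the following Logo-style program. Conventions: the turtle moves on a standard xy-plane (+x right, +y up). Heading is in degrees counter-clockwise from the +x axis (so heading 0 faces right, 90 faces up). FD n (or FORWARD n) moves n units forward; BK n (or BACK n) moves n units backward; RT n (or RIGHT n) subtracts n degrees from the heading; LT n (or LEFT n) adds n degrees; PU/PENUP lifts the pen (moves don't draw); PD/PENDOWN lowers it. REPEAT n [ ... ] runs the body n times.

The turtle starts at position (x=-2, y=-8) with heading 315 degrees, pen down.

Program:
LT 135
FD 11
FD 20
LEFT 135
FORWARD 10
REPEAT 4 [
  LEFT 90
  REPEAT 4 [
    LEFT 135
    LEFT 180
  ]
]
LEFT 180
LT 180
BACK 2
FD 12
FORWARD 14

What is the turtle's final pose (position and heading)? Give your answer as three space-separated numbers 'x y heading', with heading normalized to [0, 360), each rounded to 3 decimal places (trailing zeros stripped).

Answer: -26.042 -1.042 225

Derivation:
Executing turtle program step by step:
Start: pos=(-2,-8), heading=315, pen down
LT 135: heading 315 -> 90
FD 11: (-2,-8) -> (-2,3) [heading=90, draw]
FD 20: (-2,3) -> (-2,23) [heading=90, draw]
LT 135: heading 90 -> 225
FD 10: (-2,23) -> (-9.071,15.929) [heading=225, draw]
REPEAT 4 [
  -- iteration 1/4 --
  LT 90: heading 225 -> 315
  REPEAT 4 [
    -- iteration 1/4 --
    LT 135: heading 315 -> 90
    LT 180: heading 90 -> 270
    -- iteration 2/4 --
    LT 135: heading 270 -> 45
    LT 180: heading 45 -> 225
    -- iteration 3/4 --
    LT 135: heading 225 -> 0
    LT 180: heading 0 -> 180
    -- iteration 4/4 --
    LT 135: heading 180 -> 315
    LT 180: heading 315 -> 135
  ]
  -- iteration 2/4 --
  LT 90: heading 135 -> 225
  REPEAT 4 [
    -- iteration 1/4 --
    LT 135: heading 225 -> 0
    LT 180: heading 0 -> 180
    -- iteration 2/4 --
    LT 135: heading 180 -> 315
    LT 180: heading 315 -> 135
    -- iteration 3/4 --
    LT 135: heading 135 -> 270
    LT 180: heading 270 -> 90
    -- iteration 4/4 --
    LT 135: heading 90 -> 225
    LT 180: heading 225 -> 45
  ]
  -- iteration 3/4 --
  LT 90: heading 45 -> 135
  REPEAT 4 [
    -- iteration 1/4 --
    LT 135: heading 135 -> 270
    LT 180: heading 270 -> 90
    -- iteration 2/4 --
    LT 135: heading 90 -> 225
    LT 180: heading 225 -> 45
    -- iteration 3/4 --
    LT 135: heading 45 -> 180
    LT 180: heading 180 -> 0
    -- iteration 4/4 --
    LT 135: heading 0 -> 135
    LT 180: heading 135 -> 315
  ]
  -- iteration 4/4 --
  LT 90: heading 315 -> 45
  REPEAT 4 [
    -- iteration 1/4 --
    LT 135: heading 45 -> 180
    LT 180: heading 180 -> 0
    -- iteration 2/4 --
    LT 135: heading 0 -> 135
    LT 180: heading 135 -> 315
    -- iteration 3/4 --
    LT 135: heading 315 -> 90
    LT 180: heading 90 -> 270
    -- iteration 4/4 --
    LT 135: heading 270 -> 45
    LT 180: heading 45 -> 225
  ]
]
LT 180: heading 225 -> 45
LT 180: heading 45 -> 225
BK 2: (-9.071,15.929) -> (-7.657,17.343) [heading=225, draw]
FD 12: (-7.657,17.343) -> (-16.142,8.858) [heading=225, draw]
FD 14: (-16.142,8.858) -> (-26.042,-1.042) [heading=225, draw]
Final: pos=(-26.042,-1.042), heading=225, 6 segment(s) drawn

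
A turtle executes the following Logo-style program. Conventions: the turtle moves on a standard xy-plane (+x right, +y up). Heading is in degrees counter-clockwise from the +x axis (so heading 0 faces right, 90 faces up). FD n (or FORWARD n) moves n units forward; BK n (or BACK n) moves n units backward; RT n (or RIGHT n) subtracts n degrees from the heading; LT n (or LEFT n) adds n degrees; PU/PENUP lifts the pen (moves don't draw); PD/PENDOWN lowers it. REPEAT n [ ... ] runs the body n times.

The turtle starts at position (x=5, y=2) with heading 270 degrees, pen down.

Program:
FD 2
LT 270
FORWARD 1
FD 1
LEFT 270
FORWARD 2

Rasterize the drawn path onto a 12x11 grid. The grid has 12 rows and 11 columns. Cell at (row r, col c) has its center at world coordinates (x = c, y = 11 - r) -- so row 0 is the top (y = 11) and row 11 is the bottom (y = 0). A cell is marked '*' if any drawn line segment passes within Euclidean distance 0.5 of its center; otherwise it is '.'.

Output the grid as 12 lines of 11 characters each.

Segment 0: (5,2) -> (5,0)
Segment 1: (5,0) -> (4,0)
Segment 2: (4,0) -> (3,0)
Segment 3: (3,0) -> (3,2)

Answer: ...........
...........
...........
...........
...........
...........
...........
...........
...........
...*.*.....
...*.*.....
...***.....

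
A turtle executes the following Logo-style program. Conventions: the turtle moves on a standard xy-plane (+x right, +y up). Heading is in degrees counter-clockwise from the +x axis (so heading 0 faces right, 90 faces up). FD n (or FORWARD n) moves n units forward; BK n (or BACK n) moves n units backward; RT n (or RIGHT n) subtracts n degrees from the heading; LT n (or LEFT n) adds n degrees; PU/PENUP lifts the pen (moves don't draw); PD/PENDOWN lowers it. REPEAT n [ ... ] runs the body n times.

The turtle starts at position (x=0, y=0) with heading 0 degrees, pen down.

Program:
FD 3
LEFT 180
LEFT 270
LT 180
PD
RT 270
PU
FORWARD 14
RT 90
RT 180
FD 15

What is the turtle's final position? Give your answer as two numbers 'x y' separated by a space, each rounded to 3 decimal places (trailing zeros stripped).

Executing turtle program step by step:
Start: pos=(0,0), heading=0, pen down
FD 3: (0,0) -> (3,0) [heading=0, draw]
LT 180: heading 0 -> 180
LT 270: heading 180 -> 90
LT 180: heading 90 -> 270
PD: pen down
RT 270: heading 270 -> 0
PU: pen up
FD 14: (3,0) -> (17,0) [heading=0, move]
RT 90: heading 0 -> 270
RT 180: heading 270 -> 90
FD 15: (17,0) -> (17,15) [heading=90, move]
Final: pos=(17,15), heading=90, 1 segment(s) drawn

Answer: 17 15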